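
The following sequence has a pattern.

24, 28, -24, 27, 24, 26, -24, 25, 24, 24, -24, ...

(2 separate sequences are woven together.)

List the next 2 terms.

Positions 1, 3, 5, … form one subsequence and positions 2, 4, 6, … form another.
Track A: 24, -24, 24, -24, 24, -24 (alternating ±24).
Track B: 28, 27, 26, 25, 24 (arithmetic, step −1).
Position 12 → track B, term 6 = 23.
Position 13 → track A, term 7 = 24.

23, 24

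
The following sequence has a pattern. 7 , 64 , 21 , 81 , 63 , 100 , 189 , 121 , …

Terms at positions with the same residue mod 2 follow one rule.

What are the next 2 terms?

567, 144

Positions 1, 3, 5, … form one subsequence and positions 2, 4, 6, … form another.
Track A: 7, 21, 63, 189 (a geometric progression (common ratio 3)).
Track B: 64, 81, 100, 121 (consecutive squares n² from n = 8).
Term 9 comes from track A (its 5th entry): 567.
Term 10 comes from track B (its 5th entry): 144.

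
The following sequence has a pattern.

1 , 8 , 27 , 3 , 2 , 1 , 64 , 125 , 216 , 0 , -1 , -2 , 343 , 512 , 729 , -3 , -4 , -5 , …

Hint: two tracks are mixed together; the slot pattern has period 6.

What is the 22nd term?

The slot pattern repeats as AAABBB (period 6), so there are 2 interleaved tracks.
Track A is 1, 8, 27, 64, 125, 216, 343, 512, 729, which is the cubes 1³, 2³, 3³, ….
Track B is 3, 2, 1, 0, -1, -2, -3, -4, -5, which is linear: a_n = 4 − n.
Term 22 comes from track B (its 10th entry): -6.

-6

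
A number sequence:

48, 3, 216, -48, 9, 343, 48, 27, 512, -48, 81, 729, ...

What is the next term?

48

Taking every 3rd term gives 3 separate tracks.
Track A is 48, -48, 48, -48, which is oscillating between 48 and -48.
Track B is 3, 9, 27, 81, which is powers 3^1, 3^2, 3^3, ….
Track C is 216, 343, 512, 729, which is perfect cubes starting at 6³.
Term 13 comes from track A (its 5th entry): 48.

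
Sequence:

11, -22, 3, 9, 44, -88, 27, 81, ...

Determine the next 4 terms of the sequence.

The slot pattern repeats as AABB (period 4), so there are 2 interleaved tracks.
Stream A = 11, -22, 44, -88: multiplying by -2 each time.
Stream B = 3, 9, 27, 81: powers of 3.
Position 9 → stream A, term 5 = 176.
Position 10 → stream A, term 6 = -352.
Position 11 falls in stream B as its term 5, giving 243.
Term 12 comes from stream B (its 6th entry): 729.

176, -352, 243, 729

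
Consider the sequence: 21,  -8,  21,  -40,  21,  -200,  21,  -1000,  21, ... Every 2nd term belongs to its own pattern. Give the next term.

The terms cycle through 2 interleaved subsequences.
Track A = 21, 21, 21, 21, 21: the constant sequence 21.
Track B = -8, -40, -200, -1000: geometric with ratio 5.
Position 10 falls in track B as its term 5, giving -5000.

-5000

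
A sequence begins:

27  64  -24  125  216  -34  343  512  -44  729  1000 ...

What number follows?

Positions follow the repeating pattern AAB; grouping by letter gives 2 tracks.
Subsequence A: 27, 64, 125, 216, 343, 512, 729, 1000. Consecutive cubes n³ from n = 3.
Subsequence B: -24, -34, -44. Arithmetic with common difference −10.
Term 12 comes from subsequence B (its 4th entry): -54.

-54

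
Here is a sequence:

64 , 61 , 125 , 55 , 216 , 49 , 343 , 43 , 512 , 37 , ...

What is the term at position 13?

Odd-indexed and even-indexed terms follow separate rules.
Subsequence A: 64, 125, 216, 343, 512 — perfect cubes starting at 4³.
Subsequence B: 61, 55, 49, 43, 37 — arithmetic with common difference −6.
Position 13 → subsequence A, term 7 = 1000.

1000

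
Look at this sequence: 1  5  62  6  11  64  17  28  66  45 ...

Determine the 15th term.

The slot pattern repeats as AAB (period 3), so there are 2 interleaved tracks.
Stream A is 1, 5, 6, 11, 17, 28, 45, which is a Fibonacci-like recurrence a_n = a_{n-1} + a_{n-2}.
Stream B is 62, 64, 66, which is linear: a_n = 60 + 2·n.
Position 15 → stream B, term 5 = 70.

70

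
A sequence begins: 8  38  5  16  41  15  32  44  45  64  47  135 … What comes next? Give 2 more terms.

The terms cycle through 3 interleaved subsequences.
Track A: 8, 16, 32, 64. Powers of 2.
Track B: 38, 41, 44, 47. Linear: a_n = 35 + 3·n.
Track C: 5, 15, 45, 135. Geometric, ×3 each step.
Position 13 → track A, term 5 = 128.
Position 14 → track B, term 5 = 50.

128, 50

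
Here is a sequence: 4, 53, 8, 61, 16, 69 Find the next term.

Taking every 2nd term gives 2 separate tracks.
Stream A: 4, 8, 16 — powers of 2.
Stream B: 53, 61, 69 — linear: a_n = 45 + 8·n.
Position 7 falls in stream A as its term 4, giving 32.

32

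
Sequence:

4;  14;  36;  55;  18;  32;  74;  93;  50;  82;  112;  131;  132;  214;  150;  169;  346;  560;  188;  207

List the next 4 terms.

The slot pattern repeats as AABB (period 4), so there are 2 interleaved tracks.
Track A: 4, 14, 18, 32, 50, 82, 132, 214, 346, 560 — a Fibonacci-like recurrence a_n = a_{n-1} + a_{n-2}.
Track B: 36, 55, 74, 93, 112, 131, 150, 169, 188, 207 — arithmetic, step +19.
Position 21 → track A, term 11 = 906.
Position 22 falls in track A as its term 12, giving 1466.
Position 23 → track B, term 11 = 226.
Position 24 → track B, term 12 = 245.

906, 1466, 226, 245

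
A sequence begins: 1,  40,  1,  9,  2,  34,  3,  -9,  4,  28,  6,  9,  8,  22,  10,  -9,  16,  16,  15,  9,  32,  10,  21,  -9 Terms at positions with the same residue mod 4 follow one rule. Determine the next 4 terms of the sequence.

Split by position mod 4 into 4 tracks.
Subsequence A: 1, 2, 4, 8, 16, 32 — powers of 2.
Subsequence B: 40, 34, 28, 22, 16, 10 — subtracting 6 each time.
Subsequence C: 1, 3, 6, 10, 15, 21 — triangular numbers starting at T_1.
Subsequence D: 9, -9, 9, -9, 9, -9 — alternating ±9.
Position 25 → subsequence A, term 7 = 64.
The 26th slot belongs to subsequence B; its 7th term is 4.
The 27th slot belongs to subsequence C; its 7th term is 28.
Term 28 comes from subsequence D (its 7th entry): 9.

64, 4, 28, 9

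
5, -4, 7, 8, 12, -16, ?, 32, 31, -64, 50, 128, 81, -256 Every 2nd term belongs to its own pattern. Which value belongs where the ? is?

19

Odd-indexed and even-indexed terms follow separate rules.
Subsequence A is 5, 7, 12, ?, 31, 50, 81, which is a Fibonacci-like recurrence a_n = a_{n-1} + a_{n-2}.
Subsequence B is -4, 8, -16, 32, -64, 128, -256, which is geometric, ×-2 each step.
Filling subsequence A at index 4 by its rule yields 19.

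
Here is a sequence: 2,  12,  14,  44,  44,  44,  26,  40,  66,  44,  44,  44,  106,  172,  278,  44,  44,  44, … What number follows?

Positions follow the repeating pattern AAABBB; grouping by letter gives 2 tracks.
Stream A: 2, 12, 14, 26, 40, 66, 106, 172, 278 (Fibonacci-style (each term is the sum of the two before it)).
Stream B: 44, 44, 44, 44, 44, 44, 44, 44, 44 (always 44).
Position 19 → stream A, term 10 = 450.

450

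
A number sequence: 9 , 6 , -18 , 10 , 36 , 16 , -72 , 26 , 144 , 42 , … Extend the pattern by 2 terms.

-288, 68

Positions 1, 3, 5, … form one subsequence and positions 2, 4, 6, … form another.
Track A: 9, -18, 36, -72, 144. A geometric progression (common ratio -2).
Track B: 6, 10, 16, 26, 42. Fibonacci-style (each term is the sum of the two before it).
The 11th slot belongs to track A; its 6th term is -288.
Position 12 → track B, term 6 = 68.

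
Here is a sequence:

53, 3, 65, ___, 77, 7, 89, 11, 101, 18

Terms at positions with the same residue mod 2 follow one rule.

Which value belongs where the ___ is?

4

Positions 1, 3, 5, … form one subsequence and positions 2, 4, 6, … form another.
Subsequence A = 53, 65, 77, 89, 101: arithmetic, step +12.
Subsequence B = 3, ?, 7, 11, 18: each term equals the sum of the previous two.
The gap is subsequence B's term 2; the rule gives 4.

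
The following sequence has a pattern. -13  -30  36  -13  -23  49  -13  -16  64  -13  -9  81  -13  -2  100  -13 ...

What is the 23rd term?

19

Split by position mod 3: positions 1, 4, 7, … form one track, and each other residue class forms its own.
Track A: -13, -13, -13, -13, -13, -13 (the constant sequence -13).
Track B: -30, -23, -16, -9, -2 (linear: a_n = -37 + 7·n).
Track C: 36, 49, 64, 81, 100 (perfect squares starting at 6²).
Position 23 → track B, term 8 = 19.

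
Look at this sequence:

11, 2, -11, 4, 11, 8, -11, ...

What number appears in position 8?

The terms cycle through 2 interleaved subsequences.
Track A = 11, -11, 11, -11: alternating ±11.
Track B = 2, 4, 8: multiplying by 2 each time.
Term 8 comes from track B (its 4th entry): 16.

16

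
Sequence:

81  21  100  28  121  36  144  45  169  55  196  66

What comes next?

225

Taking every 2nd term gives 2 separate tracks.
Subsequence A: 81, 100, 121, 144, 169, 196 — perfect squares starting at 9².
Subsequence B: 21, 28, 36, 45, 55, 66 — the triangular numbers T_6, T_7, ….
Position 13 falls in subsequence A as its term 7, giving 225.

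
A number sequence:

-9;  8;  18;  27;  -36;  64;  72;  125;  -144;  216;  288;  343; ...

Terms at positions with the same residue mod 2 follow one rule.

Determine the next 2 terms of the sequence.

Positions 1, 3, 5, … form one subsequence and positions 2, 4, 6, … form another.
Subsequence A: -9, 18, -36, 72, -144, 288 (multiplying by -2 each time).
Subsequence B: 8, 27, 64, 125, 216, 343 (perfect cubes starting at 2³).
The 13th slot belongs to subsequence A; its 7th term is -576.
Position 14 → subsequence B, term 7 = 512.

-576, 512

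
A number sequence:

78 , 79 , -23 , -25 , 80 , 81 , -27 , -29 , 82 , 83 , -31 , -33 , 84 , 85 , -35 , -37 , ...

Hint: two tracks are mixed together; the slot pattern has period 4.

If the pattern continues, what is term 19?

Reading positions in blocks of 4 reveals the pattern AABB — 2 tracks woven together.
Stream A: 78, 79, 80, 81, 82, 83, 84, 85 — arithmetic with common difference +1.
Stream B: -23, -25, -27, -29, -31, -33, -35, -37 — subtracting 2 each time.
The 19th slot belongs to stream B; its 9th term is -39.

-39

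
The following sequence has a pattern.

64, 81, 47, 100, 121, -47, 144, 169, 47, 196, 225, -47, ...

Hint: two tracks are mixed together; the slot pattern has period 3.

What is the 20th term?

441

The slot pattern repeats as AAB (period 3), so there are 2 interleaved tracks.
Subsequence A: 64, 81, 100, 121, 144, 169, 196, 225. Consecutive squares n² from n = 8.
Subsequence B: 47, -47, 47, -47. Alternating ±47.
Position 20 falls in subsequence A as its term 14, giving 441.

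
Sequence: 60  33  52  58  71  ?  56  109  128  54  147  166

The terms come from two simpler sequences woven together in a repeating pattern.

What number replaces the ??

The slot pattern repeats as ABB (period 3), so there are 2 interleaved tracks.
Track A: 60, 58, 56, 54 (subtracting 2 each time).
Track B: 33, 52, 71, ?, 109, 128, 147, 166 (linear: a_n = 14 + 19·n).
The gap is track B's term 4; the rule gives 90.

90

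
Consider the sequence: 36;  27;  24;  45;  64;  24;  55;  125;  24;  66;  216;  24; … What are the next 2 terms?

78, 343

The terms cycle through 3 interleaved subsequences.
Track A: 36, 45, 55, 66 — triangular numbers starting at T_8.
Track B: 27, 64, 125, 216 — consecutive cubes n³ from n = 3.
Track C: 24, 24, 24, 24 — constant 24.
Position 13 → track A, term 5 = 78.
Position 14 → track B, term 5 = 343.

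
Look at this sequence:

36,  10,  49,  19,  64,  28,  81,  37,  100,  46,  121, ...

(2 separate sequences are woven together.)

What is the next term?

55

Split by position mod 2 into 2 tracks.
Track A: 36, 49, 64, 81, 100, 121 — the squares 6², 7², 8², ….
Track B: 10, 19, 28, 37, 46 — arithmetic with common difference +9.
The 12th slot belongs to track B; its 6th term is 55.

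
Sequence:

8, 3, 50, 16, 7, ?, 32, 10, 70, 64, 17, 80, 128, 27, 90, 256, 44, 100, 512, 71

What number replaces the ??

Taking every 3rd term gives 3 separate tracks.
Track A: 8, 16, 32, 64, 128, 256, 512 (powers 2^3, 2^4, 2^5, …).
Track B: 3, 7, 10, 17, 27, 44, 71 (each term equals the sum of the previous two).
Track C: 50, ?, 70, 80, 90, 100 (arithmetic with common difference +10).
The gap is track C's term 2; the rule gives 60.

60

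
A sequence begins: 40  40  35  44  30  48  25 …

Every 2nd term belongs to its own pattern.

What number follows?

Positions 1, 3, 5, … form one subsequence and positions 2, 4, 6, … form another.
Track A is 40, 35, 30, 25, which is arithmetic with common difference −5.
Track B is 40, 44, 48, which is adding 4 each time.
Position 8 → track B, term 4 = 52.

52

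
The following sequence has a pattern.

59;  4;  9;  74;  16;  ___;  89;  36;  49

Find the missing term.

25

The slot pattern repeats as ABB (period 3), so there are 2 interleaved tracks.
Subsequence A: 59, 74, 89 (linear: a_n = 44 + 15·n).
Subsequence B: 4, 9, 16, ?, 36, 49 (the squares 2², 3², 4², …).
So the missing entry in subsequence B is 25.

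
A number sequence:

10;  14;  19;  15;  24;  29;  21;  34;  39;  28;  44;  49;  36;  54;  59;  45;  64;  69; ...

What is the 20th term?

Positions follow the repeating pattern ABB; grouping by letter gives 2 tracks.
Track A: 10, 15, 21, 28, 36, 45. The triangular numbers T_4, T_5, ….
Track B: 14, 19, 24, 29, 34, 39, 44, 49, 54, 59, 64, 69. Linear: a_n = 9 + 5·n.
Term 20 comes from track B (its 13th entry): 74.

74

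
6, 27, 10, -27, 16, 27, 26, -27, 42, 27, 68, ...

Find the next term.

Odd-indexed and even-indexed terms follow separate rules.
Subsequence A: 6, 10, 16, 26, 42, 68. Each term equals the sum of the previous two.
Subsequence B: 27, -27, 27, -27, 27. The oscillation 27·(−1)^(n+1).
Term 12 comes from subsequence B (its 6th entry): -27.

-27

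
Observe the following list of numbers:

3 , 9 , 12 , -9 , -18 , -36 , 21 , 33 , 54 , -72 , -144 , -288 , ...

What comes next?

Positions follow the repeating pattern AAABBB; grouping by letter gives 2 tracks.
Subsequence A is 3, 9, 12, 21, 33, 54, which is Fibonacci-style (each term is the sum of the two before it).
Subsequence B is -9, -18, -36, -72, -144, -288, which is geometric with ratio 2.
Position 13 falls in subsequence A as its term 7, giving 87.

87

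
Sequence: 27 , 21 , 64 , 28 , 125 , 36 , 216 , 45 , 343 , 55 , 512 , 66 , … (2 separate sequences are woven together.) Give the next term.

729

The terms cycle through 2 interleaved subsequences.
Subsequence A: 27, 64, 125, 216, 343, 512 — consecutive cubes n³ from n = 3.
Subsequence B: 21, 28, 36, 45, 55, 66 — triangular numbers starting at T_6.
The 13th slot belongs to subsequence A; its 7th term is 729.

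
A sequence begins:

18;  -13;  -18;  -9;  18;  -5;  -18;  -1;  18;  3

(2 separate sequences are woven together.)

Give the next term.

-18

The terms cycle through 2 interleaved subsequences.
Track A: 18, -18, 18, -18, 18 — the oscillation 18·(−1)^(n+1).
Track B: -13, -9, -5, -1, 3 — linear: a_n = -17 + 4·n.
Term 11 comes from track A (its 6th entry): -18.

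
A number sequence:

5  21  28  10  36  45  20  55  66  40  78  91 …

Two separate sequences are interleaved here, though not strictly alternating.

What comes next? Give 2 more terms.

Reading positions in blocks of 3 reveals the pattern ABB — 2 tracks woven together.
Subsequence A: 5, 10, 20, 40. Multiplying by 2 each time.
Subsequence B: 21, 28, 36, 45, 55, 66, 78, 91. The triangular numbers T_6, T_7, ….
Position 13 falls in subsequence A as its term 5, giving 80.
Term 14 comes from subsequence B (its 9th entry): 105.

80, 105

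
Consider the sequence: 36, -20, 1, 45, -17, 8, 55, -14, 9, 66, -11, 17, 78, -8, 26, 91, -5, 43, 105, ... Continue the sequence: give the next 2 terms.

Split by position mod 3 into 3 tracks.
Track A is 36, 45, 55, 66, 78, 91, 105, which is triangular numbers n(n+1)/2 for n = 8, 9, ….
Track B is -20, -17, -14, -11, -8, -5, which is arithmetic, step +3.
Track C is 1, 8, 9, 17, 26, 43, which is Fibonacci-style (each term is the sum of the two before it).
The 20th slot belongs to track B; its 7th term is -2.
Term 21 comes from track C (its 7th entry): 69.

-2, 69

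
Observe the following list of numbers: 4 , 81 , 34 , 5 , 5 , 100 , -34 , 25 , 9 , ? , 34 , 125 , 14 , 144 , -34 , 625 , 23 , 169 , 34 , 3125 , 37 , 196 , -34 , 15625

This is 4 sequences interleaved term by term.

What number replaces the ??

121

Taking every 4th term gives 4 separate tracks.
Subsequence A: 4, 5, 9, 14, 23, 37 — Fibonacci-style (each term is the sum of the two before it).
Subsequence B: 81, 100, ?, 144, 169, 196 — the squares 9², 10², 11², ….
Subsequence C: 34, -34, 34, -34, 34, -34 — alternating ±34.
Subsequence D: 5, 25, 125, 625, 3125, 15625 — powers of 5.
Filling subsequence B at index 3 by its rule yields 121.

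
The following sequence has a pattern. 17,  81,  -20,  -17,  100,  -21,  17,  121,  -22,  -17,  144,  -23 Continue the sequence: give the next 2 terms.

17, 169

Read the sequence 3 terms at a time; column i is its own pattern.
Track A: 17, -17, 17, -17 — the oscillation 17·(−1)^(n+1).
Track B: 81, 100, 121, 144 — perfect squares starting at 9².
Track C: -20, -21, -22, -23 — linear: a_n = -19 − n.
Term 13 comes from track A (its 5th entry): 17.
Position 14 → track B, term 5 = 169.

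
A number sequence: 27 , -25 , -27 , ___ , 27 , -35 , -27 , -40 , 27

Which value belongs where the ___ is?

Odd-indexed and even-indexed terms follow separate rules.
Stream A is 27, -27, 27, -27, 27, which is oscillating between 27 and -27.
Stream B is -25, ?, -35, -40, which is linear: a_n = -20 − 5·n.
Filling stream B at index 2 by its rule yields -30.

-30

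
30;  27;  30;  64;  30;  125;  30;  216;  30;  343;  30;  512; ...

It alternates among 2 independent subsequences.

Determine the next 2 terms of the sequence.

Odd-indexed and even-indexed terms follow separate rules.
Stream A = 30, 30, 30, 30, 30, 30: always 30.
Stream B = 27, 64, 125, 216, 343, 512: perfect cubes starting at 3³.
Position 13 falls in stream A as its term 7, giving 30.
Term 14 comes from stream B (its 7th entry): 729.

30, 729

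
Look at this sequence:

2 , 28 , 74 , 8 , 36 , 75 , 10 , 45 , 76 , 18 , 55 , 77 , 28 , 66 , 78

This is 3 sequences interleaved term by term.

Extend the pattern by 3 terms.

46, 78, 79

Read the sequence 3 terms at a time; column i is its own pattern.
Subsequence A: 2, 8, 10, 18, 28. Fibonacci-style (each term is the sum of the two before it).
Subsequence B: 28, 36, 45, 55, 66. The triangular numbers T_7, T_8, ….
Subsequence C: 74, 75, 76, 77, 78. Linear: a_n = 73 + n.
Position 16 falls in subsequence A as its term 6, giving 46.
Position 17 falls in subsequence B as its term 6, giving 78.
Term 18 comes from subsequence C (its 6th entry): 79.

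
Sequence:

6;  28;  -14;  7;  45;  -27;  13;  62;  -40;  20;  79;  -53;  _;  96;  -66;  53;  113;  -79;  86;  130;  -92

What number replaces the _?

Split by position mod 3: positions 1, 4, 7, … form one track, and each other residue class forms its own.
Track A: 6, 7, 13, 20, ?, 53, 86 — Fibonacci-style (each term is the sum of the two before it).
Track B: 28, 45, 62, 79, 96, 113, 130 — arithmetic with common difference +17.
Track C: -14, -27, -40, -53, -66, -79, -92 — linear: a_n = -1 − 13·n.
Filling track A at index 5 by its rule yields 33.

33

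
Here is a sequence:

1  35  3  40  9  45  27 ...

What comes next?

50

Positions 1, 3, 5, … form one subsequence and positions 2, 4, 6, … form another.
Stream A = 1, 3, 9, 27: powers of 3.
Stream B = 35, 40, 45: adding 5 each time.
Position 8 falls in stream B as its term 4, giving 50.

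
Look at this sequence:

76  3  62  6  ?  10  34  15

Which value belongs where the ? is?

Taking every 2nd term gives 2 separate tracks.
Track A = 76, 62, ?, 34: linear: a_n = 90 − 14·n.
Track B = 3, 6, 10, 15: triangular numbers starting at T_2.
Filling track A at index 3 by its rule yields 48.

48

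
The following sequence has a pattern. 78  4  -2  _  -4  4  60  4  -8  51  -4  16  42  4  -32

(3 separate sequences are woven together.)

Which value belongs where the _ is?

The terms cycle through 3 interleaved subsequences.
Track A: 78, ?, 60, 51, 42 (arithmetic, step −9).
Track B: 4, -4, 4, -4, 4 (alternating ±4).
Track C: -2, 4, -8, 16, -32 (a geometric progression (common ratio -2)).
The gap is track A's term 2; the rule gives 69.

69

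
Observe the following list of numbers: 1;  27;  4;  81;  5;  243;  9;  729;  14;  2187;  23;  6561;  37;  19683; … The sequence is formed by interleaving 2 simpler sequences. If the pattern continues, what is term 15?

Odd-indexed and even-indexed terms follow separate rules.
Track A: 1, 4, 5, 9, 14, 23, 37 — a Fibonacci-like recurrence a_n = a_{n-1} + a_{n-2}.
Track B: 27, 81, 243, 729, 2187, 6561, 19683 — successive powers of 3.
Term 15 comes from track A (its 8th entry): 60.

60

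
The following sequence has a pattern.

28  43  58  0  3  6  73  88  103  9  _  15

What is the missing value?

Positions follow the repeating pattern AAABBB; grouping by letter gives 2 tracks.
Subsequence A: 28, 43, 58, 73, 88, 103 (arithmetic with common difference +15).
Subsequence B: 0, 3, 6, 9, ?, 15 (arithmetic, step +3).
Filling subsequence B at index 5 by its rule yields 12.

12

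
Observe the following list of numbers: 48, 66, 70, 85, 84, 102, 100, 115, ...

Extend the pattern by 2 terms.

Reading positions in blocks of 4 reveals the pattern AABB — 2 tracks woven together.
Track A is 48, 66, 84, 102, which is linear: a_n = 30 + 18·n.
Track B is 70, 85, 100, 115, which is linear: a_n = 55 + 15·n.
Position 9 → track A, term 5 = 120.
Position 10 → track A, term 6 = 138.

120, 138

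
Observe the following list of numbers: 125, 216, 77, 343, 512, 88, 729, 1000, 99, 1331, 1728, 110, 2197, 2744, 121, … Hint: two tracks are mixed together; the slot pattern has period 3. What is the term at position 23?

The slot pattern repeats as AAB (period 3), so there are 2 interleaved tracks.
Track A: 125, 216, 343, 512, 729, 1000, 1331, 1728, 2197, 2744 — consecutive cubes n³ from n = 5.
Track B: 77, 88, 99, 110, 121 — adding 11 each time.
Position 23 falls in track A as its term 16, giving 8000.

8000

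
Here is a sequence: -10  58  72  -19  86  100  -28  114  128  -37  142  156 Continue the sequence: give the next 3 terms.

The slot pattern repeats as ABB (period 3), so there are 2 interleaved tracks.
Stream A is -10, -19, -28, -37, which is subtracting 9 each time.
Stream B is 58, 72, 86, 100, 114, 128, 142, 156, which is arithmetic with common difference +14.
Position 13 → stream A, term 5 = -46.
The 14th slot belongs to stream B; its 9th term is 170.
The 15th slot belongs to stream B; its 10th term is 184.

-46, 170, 184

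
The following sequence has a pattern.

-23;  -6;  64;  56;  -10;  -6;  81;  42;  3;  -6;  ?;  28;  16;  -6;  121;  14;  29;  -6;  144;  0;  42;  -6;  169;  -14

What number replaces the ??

Taking every 4th term gives 4 separate tracks.
Track A: -23, -10, 3, 16, 29, 42 (linear: a_n = -36 + 13·n).
Track B: -6, -6, -6, -6, -6, -6 (the constant sequence -6).
Track C: 64, 81, ?, 121, 144, 169 (consecutive squares n² from n = 8).
Track D: 56, 42, 28, 14, 0, -14 (subtracting 14 each time).
The gap is track C's term 3; the rule gives 100.

100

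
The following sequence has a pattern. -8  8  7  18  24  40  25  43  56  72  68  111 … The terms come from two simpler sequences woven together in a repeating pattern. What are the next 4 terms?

The slot pattern repeats as AABB (period 4), so there are 2 interleaved tracks.
Track A: -8, 8, 24, 40, 56, 72 (arithmetic with common difference +16).
Track B: 7, 18, 25, 43, 68, 111 (a Fibonacci-like recurrence a_n = a_{n-1} + a_{n-2}).
Term 13 comes from track A (its 7th entry): 88.
The 14th slot belongs to track A; its 8th term is 104.
Position 15 falls in track B as its term 7, giving 179.
Position 16 falls in track B as its term 8, giving 290.

88, 104, 179, 290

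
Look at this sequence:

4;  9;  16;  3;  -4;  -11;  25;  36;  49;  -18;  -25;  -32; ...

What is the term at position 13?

64

Positions follow the repeating pattern AAABBB; grouping by letter gives 2 tracks.
Track A: 4, 9, 16, 25, 36, 49 — the squares 2², 3², 4², ….
Track B: 3, -4, -11, -18, -25, -32 — linear: a_n = 10 − 7·n.
The 13th slot belongs to track A; its 7th term is 64.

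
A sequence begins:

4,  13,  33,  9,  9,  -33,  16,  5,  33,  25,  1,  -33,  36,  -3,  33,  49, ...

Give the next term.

-7

Split by position mod 3: positions 1, 4, 7, … form one track, and each other residue class forms its own.
Subsequence A: 4, 9, 16, 25, 36, 49. Consecutive squares n² from n = 2.
Subsequence B: 13, 9, 5, 1, -3. Arithmetic, step −4.
Subsequence C: 33, -33, 33, -33, 33. Oscillating between 33 and -33.
Position 17 → subsequence B, term 6 = -7.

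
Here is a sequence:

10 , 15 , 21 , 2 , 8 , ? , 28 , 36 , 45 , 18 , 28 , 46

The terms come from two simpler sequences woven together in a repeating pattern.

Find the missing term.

Reading positions in blocks of 6 reveals the pattern AAABBB — 2 tracks woven together.
Track A: 10, 15, 21, 28, 36, 45 (triangular numbers n(n+1)/2 for n = 4, 5, …).
Track B: 2, 8, ?, 18, 28, 46 (each term equals the sum of the previous two).
So the missing entry in track B is 10.

10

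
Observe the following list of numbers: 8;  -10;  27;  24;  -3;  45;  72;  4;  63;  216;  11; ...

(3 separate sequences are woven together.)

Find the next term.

Read the sequence 3 terms at a time; column i is its own pattern.
Stream A: 8, 24, 72, 216. Geometric, ×3 each step.
Stream B: -10, -3, 4, 11. Adding 7 each time.
Stream C: 27, 45, 63. Arithmetic, step +18.
Position 12 → stream C, term 4 = 81.

81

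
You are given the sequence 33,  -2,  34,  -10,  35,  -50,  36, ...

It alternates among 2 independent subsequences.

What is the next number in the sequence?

Positions 1, 3, 5, … form one subsequence and positions 2, 4, 6, … form another.
Track A: 33, 34, 35, 36 (linear: a_n = 32 + n).
Track B: -2, -10, -50 (a geometric progression (common ratio 5)).
Position 8 → track B, term 4 = -250.

-250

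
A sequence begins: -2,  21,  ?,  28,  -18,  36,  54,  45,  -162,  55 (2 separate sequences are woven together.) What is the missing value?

6

Taking every 2nd term gives 2 separate tracks.
Track A: -2, ?, -18, 54, -162 (geometric, ×-3 each step).
Track B: 21, 28, 36, 45, 55 (the triangular numbers T_6, T_7, …).
The gap is track A's term 2; the rule gives 6.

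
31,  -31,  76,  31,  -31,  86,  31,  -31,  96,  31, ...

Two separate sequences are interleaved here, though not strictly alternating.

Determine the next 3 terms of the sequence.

Positions follow the repeating pattern AAB; grouping by letter gives 2 tracks.
Track A: 31, -31, 31, -31, 31, -31, 31. Oscillating between 31 and -31.
Track B: 76, 86, 96. Arithmetic with common difference +10.
Position 11 falls in track A as its term 8, giving -31.
Position 12 → track B, term 4 = 106.
The 13th slot belongs to track A; its 9th term is 31.

-31, 106, 31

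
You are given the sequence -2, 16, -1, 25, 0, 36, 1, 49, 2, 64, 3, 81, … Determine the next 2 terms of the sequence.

The terms cycle through 2 interleaved subsequences.
Stream A: -2, -1, 0, 1, 2, 3 (adding 1 each time).
Stream B: 16, 25, 36, 49, 64, 81 (the squares 4², 5², 6², …).
Term 13 comes from stream A (its 7th entry): 4.
Position 14 falls in stream B as its term 7, giving 100.

4, 100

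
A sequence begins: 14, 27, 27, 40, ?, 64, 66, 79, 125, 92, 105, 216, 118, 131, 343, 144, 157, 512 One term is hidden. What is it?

Positions follow the repeating pattern AAB; grouping by letter gives 2 tracks.
Track A = 14, 27, 40, ?, 66, 79, 92, 105, 118, 131, 144, 157: arithmetic with common difference +13.
Track B = 27, 64, 125, 216, 343, 512: consecutive cubes n³ from n = 3.
Filling track A at index 4 by its rule yields 53.

53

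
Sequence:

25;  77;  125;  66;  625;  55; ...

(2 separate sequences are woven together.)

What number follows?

The terms cycle through 2 interleaved subsequences.
Track A: 25, 125, 625 — powers of 5.
Track B: 77, 66, 55 — arithmetic with common difference −11.
Position 7 falls in track A as its term 4, giving 3125.

3125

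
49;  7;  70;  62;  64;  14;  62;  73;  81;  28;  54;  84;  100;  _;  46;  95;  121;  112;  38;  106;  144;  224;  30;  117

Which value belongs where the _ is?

56

Split by position mod 4 into 4 tracks.
Subsequence A: 49, 64, 81, 100, 121, 144 (perfect squares starting at 7²).
Subsequence B: 7, 14, 28, ?, 112, 224 (geometric, ×2 each step).
Subsequence C: 70, 62, 54, 46, 38, 30 (subtracting 8 each time).
Subsequence D: 62, 73, 84, 95, 106, 117 (arithmetic, step +11).
The gap is subsequence B's term 4; the rule gives 56.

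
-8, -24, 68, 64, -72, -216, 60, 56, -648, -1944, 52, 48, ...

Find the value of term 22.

The slot pattern repeats as AABB (period 4), so there are 2 interleaved tracks.
Stream A: -8, -24, -72, -216, -648, -1944 — geometric, ×3 each step.
Stream B: 68, 64, 60, 56, 52, 48 — arithmetic with common difference −4.
Term 22 comes from stream A (its 12th entry): -1417176.

-1417176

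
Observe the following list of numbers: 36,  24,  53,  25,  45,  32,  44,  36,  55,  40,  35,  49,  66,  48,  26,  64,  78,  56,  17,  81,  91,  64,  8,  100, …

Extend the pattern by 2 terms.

105, 72

The terms cycle through 4 interleaved subsequences.
Stream A = 36, 45, 55, 66, 78, 91: the triangular numbers T_8, T_9, ….
Stream B = 24, 32, 40, 48, 56, 64: arithmetic with common difference +8.
Stream C = 53, 44, 35, 26, 17, 8: subtracting 9 each time.
Stream D = 25, 36, 49, 64, 81, 100: perfect squares starting at 5².
Position 25 → stream A, term 7 = 105.
The 26th slot belongs to stream B; its 7th term is 72.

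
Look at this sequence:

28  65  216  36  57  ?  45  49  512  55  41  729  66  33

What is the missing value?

343

The terms cycle through 3 interleaved subsequences.
Track A: 28, 36, 45, 55, 66. The triangular numbers T_7, T_8, ….
Track B: 65, 57, 49, 41, 33. Arithmetic with common difference −8.
Track C: 216, ?, 512, 729. Consecutive cubes n³ from n = 6.
Filling track C at index 2 by its rule yields 343.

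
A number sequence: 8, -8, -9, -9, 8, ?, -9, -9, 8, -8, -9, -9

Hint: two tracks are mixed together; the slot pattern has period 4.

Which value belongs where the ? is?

-8

The slot pattern repeats as AABB (period 4), so there are 2 interleaved tracks.
Track A = 8, -8, 8, ?, 8, -8: alternating ±8.
Track B = -9, -9, -9, -9, -9, -9: always -9.
Track A's pattern makes the blank -8.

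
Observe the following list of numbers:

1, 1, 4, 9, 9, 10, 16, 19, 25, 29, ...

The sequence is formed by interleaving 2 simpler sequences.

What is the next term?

Odd-indexed and even-indexed terms follow separate rules.
Track A: 1, 4, 9, 16, 25 — perfect squares starting at 1².
Track B: 1, 9, 10, 19, 29 — a Fibonacci-like recurrence a_n = a_{n-1} + a_{n-2}.
Term 11 comes from track A (its 6th entry): 36.

36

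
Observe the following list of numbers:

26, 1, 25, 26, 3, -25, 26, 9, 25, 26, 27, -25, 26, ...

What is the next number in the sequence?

81

Split by position mod 3 into 3 tracks.
Stream A = 26, 26, 26, 26, 26: constant 26.
Stream B = 1, 3, 9, 27: powers of 3.
Stream C = 25, -25, 25, -25: alternating ±25.
Position 14 → stream B, term 5 = 81.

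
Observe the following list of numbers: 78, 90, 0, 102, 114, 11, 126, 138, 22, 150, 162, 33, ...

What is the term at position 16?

198

Reading positions in blocks of 3 reveals the pattern AAB — 2 tracks woven together.
Track A: 78, 90, 102, 114, 126, 138, 150, 162. Arithmetic, step +12.
Track B: 0, 11, 22, 33. Adding 11 each time.
Position 16 → track A, term 11 = 198.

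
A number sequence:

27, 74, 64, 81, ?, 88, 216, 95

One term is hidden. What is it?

125

Taking every 2nd term gives 2 separate tracks.
Stream A: 27, 64, ?, 216. Consecutive cubes n³ from n = 3.
Stream B: 74, 81, 88, 95. Arithmetic with common difference +7.
The gap is stream A's term 3; the rule gives 125.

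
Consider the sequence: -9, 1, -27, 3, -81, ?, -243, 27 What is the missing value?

9

The terms cycle through 2 interleaved subsequences.
Track A: -9, -27, -81, -243. Geometric with ratio 3.
Track B: 1, 3, ?, 27. Powers 3^0, 3^1, 3^2, ….
The gap is track B's term 3; the rule gives 9.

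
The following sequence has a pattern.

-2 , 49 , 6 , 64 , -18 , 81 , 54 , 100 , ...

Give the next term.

-162

Odd-indexed and even-indexed terms follow separate rules.
Stream A = -2, 6, -18, 54: geometric with ratio -3.
Stream B = 49, 64, 81, 100: the squares 7², 8², 9², ….
The 9th slot belongs to stream A; its 5th term is -162.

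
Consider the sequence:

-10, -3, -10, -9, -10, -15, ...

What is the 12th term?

Positions 1, 3, 5, … form one subsequence and positions 2, 4, 6, … form another.
Track A: -10, -10, -10 — always -10.
Track B: -3, -9, -15 — subtracting 6 each time.
The 12th slot belongs to track B; its 6th term is -33.

-33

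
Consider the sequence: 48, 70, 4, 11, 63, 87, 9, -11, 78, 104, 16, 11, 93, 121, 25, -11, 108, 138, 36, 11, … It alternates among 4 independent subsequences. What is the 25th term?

138

Split by position mod 4 into 4 tracks.
Track A: 48, 63, 78, 93, 108 (linear: a_n = 33 + 15·n).
Track B: 70, 87, 104, 121, 138 (arithmetic, step +17).
Track C: 4, 9, 16, 25, 36 (the squares 2², 3², 4², …).
Track D: 11, -11, 11, -11, 11 (alternating ±11).
Position 25 falls in track A as its term 7, giving 138.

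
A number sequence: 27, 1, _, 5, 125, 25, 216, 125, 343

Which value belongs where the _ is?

Taking every 2nd term gives 2 separate tracks.
Track A: 27, ?, 125, 216, 343. Perfect cubes starting at 3³.
Track B: 1, 5, 25, 125. Powers 5^0, 5^1, 5^2, ….
The gap is track A's term 2; the rule gives 64.

64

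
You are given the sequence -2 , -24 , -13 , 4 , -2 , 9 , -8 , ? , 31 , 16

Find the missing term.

Positions follow the repeating pattern ABB; grouping by letter gives 2 tracks.
Track A: -2, 4, -8, 16 — geometric with ratio -2.
Track B: -24, -13, -2, 9, ?, 31 — adding 11 each time.
So the missing entry in track B is 20.

20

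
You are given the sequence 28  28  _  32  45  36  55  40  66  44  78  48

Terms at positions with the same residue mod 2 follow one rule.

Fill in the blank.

36

Taking every 2nd term gives 2 separate tracks.
Track A: 28, ?, 45, 55, 66, 78. Triangular numbers starting at T_7.
Track B: 28, 32, 36, 40, 44, 48. Adding 4 each time.
So the missing entry in track A is 36.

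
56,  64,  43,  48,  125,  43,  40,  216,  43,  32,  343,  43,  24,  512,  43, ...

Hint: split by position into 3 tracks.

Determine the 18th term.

43

Split by position mod 3: positions 1, 4, 7, … form one track, and each other residue class forms its own.
Track A: 56, 48, 40, 32, 24 (linear: a_n = 64 − 8·n).
Track B: 64, 125, 216, 343, 512 (the cubes 4³, 5³, 6³, …).
Track C: 43, 43, 43, 43, 43 (constant 43).
Position 18 → track C, term 6 = 43.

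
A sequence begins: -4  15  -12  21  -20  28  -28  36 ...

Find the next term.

Split by position mod 2 into 2 tracks.
Stream A = -4, -12, -20, -28: linear: a_n = 4 − 8·n.
Stream B = 15, 21, 28, 36: the triangular numbers T_5, T_6, ….
Position 9 falls in stream A as its term 5, giving -36.

-36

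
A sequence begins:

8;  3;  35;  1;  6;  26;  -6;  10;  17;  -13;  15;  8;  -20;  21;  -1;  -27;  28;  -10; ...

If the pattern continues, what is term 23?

45

Split by position mod 3 into 3 tracks.
Subsequence A: 8, 1, -6, -13, -20, -27 — arithmetic with common difference −7.
Subsequence B: 3, 6, 10, 15, 21, 28 — triangular numbers n(n+1)/2 for n = 2, 3, ….
Subsequence C: 35, 26, 17, 8, -1, -10 — arithmetic with common difference −9.
Position 23 falls in subsequence B as its term 8, giving 45.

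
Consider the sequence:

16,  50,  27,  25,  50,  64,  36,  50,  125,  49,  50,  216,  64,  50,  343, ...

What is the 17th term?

50

Split by position mod 3 into 3 tracks.
Stream A: 16, 25, 36, 49, 64 (perfect squares starting at 4²).
Stream B: 50, 50, 50, 50, 50 (constant 50).
Stream C: 27, 64, 125, 216, 343 (perfect cubes starting at 3³).
Position 17 → stream B, term 6 = 50.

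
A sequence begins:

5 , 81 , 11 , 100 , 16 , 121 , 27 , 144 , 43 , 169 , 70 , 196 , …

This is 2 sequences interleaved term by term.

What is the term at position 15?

Taking every 2nd term gives 2 separate tracks.
Subsequence A: 5, 11, 16, 27, 43, 70 (Fibonacci-style (each term is the sum of the two before it)).
Subsequence B: 81, 100, 121, 144, 169, 196 (the squares 9², 10², 11², …).
Position 15 falls in subsequence A as its term 8, giving 183.

183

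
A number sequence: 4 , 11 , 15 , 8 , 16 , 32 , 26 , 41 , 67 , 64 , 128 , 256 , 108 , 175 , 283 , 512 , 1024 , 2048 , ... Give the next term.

458

The slot pattern repeats as AAABBB (period 6), so there are 2 interleaved tracks.
Subsequence A: 4, 11, 15, 26, 41, 67, 108, 175, 283 — a Fibonacci-like recurrence a_n = a_{n-1} + a_{n-2}.
Subsequence B: 8, 16, 32, 64, 128, 256, 512, 1024, 2048 — geometric, ×2 each step.
Term 19 comes from subsequence A (its 10th entry): 458.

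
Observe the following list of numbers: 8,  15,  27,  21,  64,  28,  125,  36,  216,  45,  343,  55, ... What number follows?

Taking every 2nd term gives 2 separate tracks.
Subsequence A is 8, 27, 64, 125, 216, 343, which is perfect cubes starting at 2³.
Subsequence B is 15, 21, 28, 36, 45, 55, which is triangular numbers starting at T_5.
Position 13 falls in subsequence A as its term 7, giving 512.

512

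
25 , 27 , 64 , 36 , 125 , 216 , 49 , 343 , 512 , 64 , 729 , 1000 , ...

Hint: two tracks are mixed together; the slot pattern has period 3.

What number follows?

The slot pattern repeats as ABB (period 3), so there are 2 interleaved tracks.
Track A = 25, 36, 49, 64: the squares 5², 6², 7², ….
Track B = 27, 64, 125, 216, 343, 512, 729, 1000: consecutive cubes n³ from n = 3.
Position 13 → track A, term 5 = 81.

81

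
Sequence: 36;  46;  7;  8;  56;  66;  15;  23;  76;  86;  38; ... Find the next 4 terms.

Positions follow the repeating pattern AABB; grouping by letter gives 2 tracks.
Subsequence A = 36, 46, 56, 66, 76, 86: arithmetic with common difference +10.
Subsequence B = 7, 8, 15, 23, 38: each term equals the sum of the previous two.
Term 12 comes from subsequence B (its 6th entry): 61.
The 13th slot belongs to subsequence A; its 7th term is 96.
Position 14 falls in subsequence A as its term 8, giving 106.
Term 15 comes from subsequence B (its 7th entry): 99.

61, 96, 106, 99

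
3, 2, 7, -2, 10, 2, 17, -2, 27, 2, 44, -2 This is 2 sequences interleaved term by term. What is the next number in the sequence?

Taking every 2nd term gives 2 separate tracks.
Subsequence A: 3, 7, 10, 17, 27, 44 (each term equals the sum of the previous two).
Subsequence B: 2, -2, 2, -2, 2, -2 (alternating ±2).
The 13th slot belongs to subsequence A; its 7th term is 71.

71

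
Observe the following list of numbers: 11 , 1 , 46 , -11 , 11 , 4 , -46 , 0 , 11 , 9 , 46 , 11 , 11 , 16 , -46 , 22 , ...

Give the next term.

Taking every 4th term gives 4 separate tracks.
Subsequence A: 11, 11, 11, 11 (the constant sequence 11).
Subsequence B: 1, 4, 9, 16 (perfect squares starting at 1²).
Subsequence C: 46, -46, 46, -46 (oscillating between 46 and -46).
Subsequence D: -11, 0, 11, 22 (adding 11 each time).
Term 17 comes from subsequence A (its 5th entry): 11.

11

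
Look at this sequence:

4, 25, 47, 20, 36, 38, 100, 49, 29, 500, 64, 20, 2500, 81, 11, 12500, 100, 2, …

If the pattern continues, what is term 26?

Split by position mod 3 into 3 tracks.
Track A = 4, 20, 100, 500, 2500, 12500: geometric, ×5 each step.
Track B = 25, 36, 49, 64, 81, 100: perfect squares starting at 5².
Track C = 47, 38, 29, 20, 11, 2: subtracting 9 each time.
Term 26 comes from track B (its 9th entry): 169.

169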